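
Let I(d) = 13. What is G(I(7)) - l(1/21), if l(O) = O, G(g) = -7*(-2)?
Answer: 293/21 ≈ 13.952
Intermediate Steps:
G(g) = 14
G(I(7)) - l(1/21) = 14 - 1/21 = 293/21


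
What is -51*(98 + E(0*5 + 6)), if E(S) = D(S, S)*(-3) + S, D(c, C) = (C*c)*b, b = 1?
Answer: 204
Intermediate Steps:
D(c, C) = C*c (D(c, C) = (C*c)*1 = C*c)
E(S) = S - 3*S² (E(S) = (S*S)*(-3) + S = S²*(-3) + S = -3*S² + S = S - 3*S²)
-51*(98 + E(0*5 + 6)) = -51*(98 + (0*5 + 6)*(1 - 3*(0*5 + 6))) = -51*(98 + (0 + 6)*(1 - 3*(0 + 6))) = -51*(98 + 6*(1 - 3*6)) = -51*(98 + 6*(1 - 18)) = -51*(98 + 6*(-17)) = -51*(98 - 102) = -51*(-4) = 204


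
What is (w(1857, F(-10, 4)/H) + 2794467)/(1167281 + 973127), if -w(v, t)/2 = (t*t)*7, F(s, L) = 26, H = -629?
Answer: 1105605708883/846833161528 ≈ 1.3056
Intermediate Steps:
w(v, t) = -14*t² (w(v, t) = -2*t*t*7 = -2*t²*7 = -14*t²)
(w(1857, F(-10, 4)/H) + 2794467)/(1167281 + 973127) = (-14*(26/(-629))² + 2794467)/(1167281 + 973127) = (-14*(26*(-1/629))² + 2794467)/2140408 = (-14*(-26/629)² + 2794467)*(1/2140408) = (-14*676/395641 + 2794467)*(1/2140408) = (-9464/395641 + 2794467)*(1/2140408) = (1105605708883/395641)*(1/2140408) = 1105605708883/846833161528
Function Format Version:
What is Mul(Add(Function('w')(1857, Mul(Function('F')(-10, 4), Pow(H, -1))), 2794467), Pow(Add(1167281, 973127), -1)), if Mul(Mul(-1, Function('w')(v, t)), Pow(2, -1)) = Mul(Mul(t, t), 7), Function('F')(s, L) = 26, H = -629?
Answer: Rational(1105605708883, 846833161528) ≈ 1.3056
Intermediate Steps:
Function('w')(v, t) = Mul(-14, Pow(t, 2)) (Function('w')(v, t) = Mul(-2, Mul(Mul(t, t), 7)) = Mul(-2, Mul(Pow(t, 2), 7)) = Mul(-2, Mul(7, Pow(t, 2))) = Mul(-14, Pow(t, 2)))
Mul(Add(Function('w')(1857, Mul(Function('F')(-10, 4), Pow(H, -1))), 2794467), Pow(Add(1167281, 973127), -1)) = Mul(Add(Mul(-14, Pow(Mul(26, Pow(-629, -1)), 2)), 2794467), Pow(Add(1167281, 973127), -1)) = Mul(Add(Mul(-14, Pow(Mul(26, Rational(-1, 629)), 2)), 2794467), Pow(2140408, -1)) = Mul(Add(Mul(-14, Pow(Rational(-26, 629), 2)), 2794467), Rational(1, 2140408)) = Mul(Add(Mul(-14, Rational(676, 395641)), 2794467), Rational(1, 2140408)) = Mul(Add(Rational(-9464, 395641), 2794467), Rational(1, 2140408)) = Mul(Rational(1105605708883, 395641), Rational(1, 2140408)) = Rational(1105605708883, 846833161528)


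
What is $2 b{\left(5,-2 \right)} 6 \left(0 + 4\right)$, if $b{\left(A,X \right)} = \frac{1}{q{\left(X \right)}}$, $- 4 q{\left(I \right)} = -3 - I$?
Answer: $192$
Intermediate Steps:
$q{\left(I \right)} = \frac{3}{4} + \frac{I}{4}$ ($q{\left(I \right)} = - \frac{-3 - I}{4} = \frac{3}{4} + \frac{I}{4}$)
$b{\left(A,X \right)} = \frac{1}{\frac{3}{4} + \frac{X}{4}}$
$2 b{\left(5,-2 \right)} 6 \left(0 + 4\right) = 2 \frac{4}{3 - 2} \cdot 6 \left(0 + 4\right) = 2 \cdot \frac{4}{1} \cdot 6 \cdot 4 = 2 \cdot 4 \cdot 1 \cdot 24 = 2 \cdot 4 \cdot 24 = 8 \cdot 24 = 192$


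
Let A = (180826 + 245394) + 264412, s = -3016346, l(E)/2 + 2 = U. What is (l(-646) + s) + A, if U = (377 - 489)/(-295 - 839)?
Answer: -188383142/81 ≈ -2.3257e+6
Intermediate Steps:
U = 8/81 (U = -112/(-1134) = -112*(-1/1134) = 8/81 ≈ 0.098765)
l(E) = -308/81 (l(E) = -4 + 2*(8/81) = -4 + 16/81 = -308/81)
A = 690632 (A = 426220 + 264412 = 690632)
(l(-646) + s) + A = (-308/81 - 3016346) + 690632 = -244324334/81 + 690632 = -188383142/81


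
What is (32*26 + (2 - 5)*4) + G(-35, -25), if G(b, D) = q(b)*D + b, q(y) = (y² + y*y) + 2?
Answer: -60515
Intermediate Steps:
q(y) = 2 + 2*y² (q(y) = (y² + y²) + 2 = 2*y² + 2 = 2 + 2*y²)
G(b, D) = b + D*(2 + 2*b²) (G(b, D) = (2 + 2*b²)*D + b = D*(2 + 2*b²) + b = b + D*(2 + 2*b²))
(32*26 + (2 - 5)*4) + G(-35, -25) = (32*26 + (2 - 5)*4) + (-35 + 2*(-25)*(1 + (-35)²)) = (832 - 3*4) + (-35 + 2*(-25)*(1 + 1225)) = (832 - 12) + (-35 + 2*(-25)*1226) = 820 + (-35 - 61300) = 820 - 61335 = -60515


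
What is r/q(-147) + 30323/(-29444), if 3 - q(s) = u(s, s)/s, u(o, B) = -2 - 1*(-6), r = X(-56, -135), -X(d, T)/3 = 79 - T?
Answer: -2792241791/13102580 ≈ -213.11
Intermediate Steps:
X(d, T) = -237 + 3*T (X(d, T) = -3*(79 - T) = -237 + 3*T)
r = -642 (r = -237 + 3*(-135) = -237 - 405 = -642)
u(o, B) = 4 (u(o, B) = -2 + 6 = 4)
q(s) = 3 - 4/s
r/q(-147) + 30323/(-29444) = -642/(3 - 4/(-147)) + 30323/(-29444) = -642/(3 - 4*(-1/147)) + 30323*(-1/29444) = -642/(3 + 4/147) - 30323/29444 = -642/445/147 - 30323/29444 = -642*147/445 - 30323/29444 = -94374/445 - 30323/29444 = -2792241791/13102580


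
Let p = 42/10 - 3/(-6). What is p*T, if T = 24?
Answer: 564/5 ≈ 112.80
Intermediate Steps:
p = 47/10 (p = 42*(⅒) - 3*(-⅙) = 21/5 + ½ = 47/10 ≈ 4.7000)
p*T = (47/10)*24 = 564/5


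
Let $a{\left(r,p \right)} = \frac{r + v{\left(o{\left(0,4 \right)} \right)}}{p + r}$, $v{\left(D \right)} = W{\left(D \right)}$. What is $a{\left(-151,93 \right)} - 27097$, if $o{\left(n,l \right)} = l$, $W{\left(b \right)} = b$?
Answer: $- \frac{1571479}{58} \approx -27094.0$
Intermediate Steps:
$v{\left(D \right)} = D$
$a{\left(r,p \right)} = \frac{4 + r}{p + r}$ ($a{\left(r,p \right)} = \frac{r + 4}{p + r} = \frac{4 + r}{p + r}$)
$a{\left(-151,93 \right)} - 27097 = \frac{4 - 151}{93 - 151} - 27097 = \frac{1}{-58} \left(-147\right) - 27097 = \left(- \frac{1}{58}\right) \left(-147\right) - 27097 = \frac{147}{58} - 27097 = - \frac{1571479}{58}$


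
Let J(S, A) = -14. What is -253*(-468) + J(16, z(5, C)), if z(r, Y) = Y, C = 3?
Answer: 118390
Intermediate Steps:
-253*(-468) + J(16, z(5, C)) = -253*(-468) - 14 = 118404 - 14 = 118390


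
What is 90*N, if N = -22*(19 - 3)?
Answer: -31680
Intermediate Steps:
N = -352 (N = -22*16 = -352)
90*N = 90*(-352) = -31680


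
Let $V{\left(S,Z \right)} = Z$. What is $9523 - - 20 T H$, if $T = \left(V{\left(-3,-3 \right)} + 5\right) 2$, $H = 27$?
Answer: $11683$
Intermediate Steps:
$T = 4$ ($T = \left(-3 + 5\right) 2 = 2 \cdot 2 = 4$)
$9523 - - 20 T H = 9523 - \left(-20\right) 4 \cdot 27 = 9523 - \left(-80\right) 27 = 9523 - -2160 = 9523 + 2160 = 11683$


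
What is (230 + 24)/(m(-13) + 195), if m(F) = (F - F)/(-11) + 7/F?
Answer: 1651/1264 ≈ 1.3062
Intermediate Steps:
m(F) = 7/F (m(F) = 0*(-1/11) + 7/F = 0 + 7/F = 7/F)
(230 + 24)/(m(-13) + 195) = (230 + 24)/(7/(-13) + 195) = 254/(7*(-1/13) + 195) = 254/(-7/13 + 195) = 254/(2528/13) = 254*(13/2528) = 1651/1264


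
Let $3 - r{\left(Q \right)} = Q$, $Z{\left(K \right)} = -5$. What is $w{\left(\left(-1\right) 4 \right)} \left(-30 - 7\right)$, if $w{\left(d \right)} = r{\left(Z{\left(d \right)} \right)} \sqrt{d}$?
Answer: $- 592 i \approx - 592.0 i$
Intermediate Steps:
$r{\left(Q \right)} = 3 - Q$
$w{\left(d \right)} = 8 \sqrt{d}$ ($w{\left(d \right)} = \left(3 - -5\right) \sqrt{d} = \left(3 + 5\right) \sqrt{d} = 8 \sqrt{d}$)
$w{\left(\left(-1\right) 4 \right)} \left(-30 - 7\right) = 8 \sqrt{\left(-1\right) 4} \left(-30 - 7\right) = 8 \sqrt{-4} \left(-37\right) = 8 \cdot 2 i \left(-37\right) = 16 i \left(-37\right) = - 592 i$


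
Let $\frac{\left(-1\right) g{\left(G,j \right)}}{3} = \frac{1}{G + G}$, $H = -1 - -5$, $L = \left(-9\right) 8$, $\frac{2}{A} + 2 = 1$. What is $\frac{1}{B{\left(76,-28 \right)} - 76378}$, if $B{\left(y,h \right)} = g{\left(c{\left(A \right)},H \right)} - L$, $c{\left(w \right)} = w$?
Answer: $- \frac{4}{305221} \approx -1.3105 \cdot 10^{-5}$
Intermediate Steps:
$A = -2$ ($A = \frac{2}{-2 + 1} = \frac{2}{-1} = 2 \left(-1\right) = -2$)
$L = -72$
$H = 4$ ($H = -1 + 5 = 4$)
$g{\left(G,j \right)} = - \frac{3}{2 G}$ ($g{\left(G,j \right)} = - \frac{3}{G + G} = - \frac{3}{2 G}$)
$B{\left(y,h \right)} = \frac{291}{4}$ ($B{\left(y,h \right)} = - \frac{3}{2 \left(-2\right)} - -72 = \left(- \frac{3}{2}\right) \left(- \frac{1}{2}\right) + 72 = \frac{3}{4} + 72 = \frac{291}{4}$)
$\frac{1}{B{\left(76,-28 \right)} - 76378} = \frac{1}{\frac{291}{4} - 76378} = \frac{1}{- \frac{305221}{4}} = - \frac{4}{305221}$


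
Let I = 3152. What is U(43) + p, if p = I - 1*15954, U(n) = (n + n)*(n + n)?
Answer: -5406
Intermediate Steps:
U(n) = 4*n**2 (U(n) = (2*n)*(2*n) = 4*n**2)
p = -12802 (p = 3152 - 1*15954 = 3152 - 15954 = -12802)
U(43) + p = 4*43**2 - 12802 = 4*1849 - 12802 = 7396 - 12802 = -5406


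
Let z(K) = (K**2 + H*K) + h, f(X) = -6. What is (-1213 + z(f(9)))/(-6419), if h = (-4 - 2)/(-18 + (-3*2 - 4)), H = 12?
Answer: 17483/89866 ≈ 0.19455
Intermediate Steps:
h = 3/14 (h = -6/(-18 + (-6 - 4)) = -6/(-18 - 10) = -6/(-28) = -6*(-1/28) = 3/14 ≈ 0.21429)
z(K) = 3/14 + K**2 + 12*K (z(K) = (K**2 + 12*K) + 3/14 = 3/14 + K**2 + 12*K)
(-1213 + z(f(9)))/(-6419) = (-1213 + (3/14 + (-6)**2 + 12*(-6)))/(-6419) = (-1213 + (3/14 + 36 - 72))*(-1/6419) = (-1213 - 501/14)*(-1/6419) = -17483/14*(-1/6419) = 17483/89866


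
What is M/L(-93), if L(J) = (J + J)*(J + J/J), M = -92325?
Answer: -30775/5704 ≈ -5.3953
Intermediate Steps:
L(J) = 2*J*(1 + J) (L(J) = (2*J)*(J + 1) = (2*J)*(1 + J) = 2*J*(1 + J))
M/L(-93) = -92325*(-1/(186*(1 - 93))) = -92325/(2*(-93)*(-92)) = -92325/17112 = -92325*1/17112 = -30775/5704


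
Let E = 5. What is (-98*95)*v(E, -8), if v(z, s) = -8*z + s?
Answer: 446880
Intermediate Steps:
v(z, s) = s - 8*z
(-98*95)*v(E, -8) = (-98*95)*(-8 - 8*5) = -9310*(-8 - 40) = -9310*(-48) = 446880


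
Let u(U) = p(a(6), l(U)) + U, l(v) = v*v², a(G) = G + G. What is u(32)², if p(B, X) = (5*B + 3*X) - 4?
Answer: 9680985664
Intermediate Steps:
a(G) = 2*G
l(v) = v³
p(B, X) = -4 + 3*X + 5*B (p(B, X) = (3*X + 5*B) - 4 = -4 + 3*X + 5*B)
u(U) = 56 + U + 3*U³ (u(U) = (-4 + 3*U³ + 5*(2*6)) + U = (-4 + 3*U³ + 5*12) + U = (-4 + 3*U³ + 60) + U = (56 + 3*U³) + U = 56 + U + 3*U³)
u(32)² = (56 + 32 + 3*32³)² = (56 + 32 + 3*32768)² = (56 + 32 + 98304)² = 98392² = 9680985664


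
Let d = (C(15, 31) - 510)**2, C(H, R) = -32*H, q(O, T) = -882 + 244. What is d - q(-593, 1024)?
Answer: 980738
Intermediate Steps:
q(O, T) = -638
d = 980100 (d = (-32*15 - 510)**2 = (-480 - 510)**2 = (-990)**2 = 980100)
d - q(-593, 1024) = 980100 - 1*(-638) = 980100 + 638 = 980738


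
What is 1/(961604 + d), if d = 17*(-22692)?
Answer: 1/575840 ≈ 1.7366e-6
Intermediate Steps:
d = -385764
1/(961604 + d) = 1/(961604 - 385764) = 1/575840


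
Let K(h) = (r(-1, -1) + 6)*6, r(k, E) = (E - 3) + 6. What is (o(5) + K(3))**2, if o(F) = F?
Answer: 2809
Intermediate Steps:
r(k, E) = 3 + E (r(k, E) = (-3 + E) + 6 = 3 + E)
K(h) = 48 (K(h) = ((3 - 1) + 6)*6 = (2 + 6)*6 = 8*6 = 48)
(o(5) + K(3))**2 = (5 + 48)**2 = 53**2 = 2809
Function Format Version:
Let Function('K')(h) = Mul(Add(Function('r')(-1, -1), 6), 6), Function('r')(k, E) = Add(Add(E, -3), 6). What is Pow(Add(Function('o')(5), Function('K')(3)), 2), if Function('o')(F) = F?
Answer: 2809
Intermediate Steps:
Function('r')(k, E) = Add(3, E) (Function('r')(k, E) = Add(Add(-3, E), 6) = Add(3, E))
Function('K')(h) = 48 (Function('K')(h) = Mul(Add(Add(3, -1), 6), 6) = Mul(Add(2, 6), 6) = Mul(8, 6) = 48)
Pow(Add(Function('o')(5), Function('K')(3)), 2) = Pow(Add(5, 48), 2) = Pow(53, 2) = 2809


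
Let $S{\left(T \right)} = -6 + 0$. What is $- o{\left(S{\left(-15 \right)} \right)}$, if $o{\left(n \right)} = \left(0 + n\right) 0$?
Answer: $0$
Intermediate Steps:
$S{\left(T \right)} = -6$
$o{\left(n \right)} = 0$ ($o{\left(n \right)} = n 0 = 0$)
$- o{\left(S{\left(-15 \right)} \right)} = \left(-1\right) 0 = 0$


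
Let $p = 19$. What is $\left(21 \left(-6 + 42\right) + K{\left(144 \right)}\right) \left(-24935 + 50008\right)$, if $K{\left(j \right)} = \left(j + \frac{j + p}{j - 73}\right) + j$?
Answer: $\frac{1862597951}{71} \approx 2.6234 \cdot 10^{7}$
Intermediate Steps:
$K{\left(j \right)} = 2 j + \frac{19 + j}{-73 + j}$ ($K{\left(j \right)} = \left(j + \frac{j + 19}{j - 73}\right) + j = \left(j + \frac{19 + j}{-73 + j}\right) + j = 2 j + \frac{19 + j}{-73 + j}$)
$\left(21 \left(-6 + 42\right) + K{\left(144 \right)}\right) \left(-24935 + 50008\right) = \left(21 \left(-6 + 42\right) + \frac{19 - 20880 + 2 \cdot 144^{2}}{-73 + 144}\right) \left(-24935 + 50008\right) = \left(21 \cdot 36 + \frac{19 - 20880 + 2 \cdot 20736}{71}\right) 25073 = \left(756 + \frac{19 - 20880 + 41472}{71}\right) 25073 = \left(756 + \frac{1}{71} \cdot 20611\right) 25073 = \left(756 + \frac{20611}{71}\right) 25073 = \frac{74287}{71} \cdot 25073 = \frac{1862597951}{71}$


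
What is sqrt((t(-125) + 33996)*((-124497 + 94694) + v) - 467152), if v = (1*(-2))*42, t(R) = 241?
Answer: I*sqrt(1023708371) ≈ 31995.0*I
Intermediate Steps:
v = -84 (v = -2*42 = -84)
sqrt((t(-125) + 33996)*((-124497 + 94694) + v) - 467152) = sqrt((241 + 33996)*((-124497 + 94694) - 84) - 467152) = sqrt(34237*(-29803 - 84) - 467152) = sqrt(34237*(-29887) - 467152) = sqrt(-1023241219 - 467152) = sqrt(-1023708371) = I*sqrt(1023708371)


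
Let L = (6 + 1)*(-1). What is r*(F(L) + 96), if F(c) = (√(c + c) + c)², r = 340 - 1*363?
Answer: -3013 + 322*I*√14 ≈ -3013.0 + 1204.8*I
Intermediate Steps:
r = -23 (r = 340 - 363 = -23)
L = -7 (L = 7*(-1) = -7)
F(c) = (c + √2*√c)² (F(c) = (√(2*c) + c)² = (√2*√c + c)² = (c + √2*√c)²)
r*(F(L) + 96) = -23*((-7 + √2*√(-7))² + 96) = -23*((-7 + √2*(I*√7))² + 96) = -23*((-7 + I*√14)² + 96) = -23*(96 + (-7 + I*√14)²) = -2208 - 23*(-7 + I*√14)²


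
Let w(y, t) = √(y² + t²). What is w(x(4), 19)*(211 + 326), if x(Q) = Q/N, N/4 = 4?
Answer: 537*√5777/4 ≈ 10204.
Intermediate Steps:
N = 16 (N = 4*4 = 16)
x(Q) = Q/16
w(y, t) = √(t² + y²)
w(x(4), 19)*(211 + 326) = √(19² + ((1/16)*4)²)*(211 + 326) = √(361 + (¼)²)*537 = √(361 + 1/16)*537 = √(5777/16)*537 = (√5777/4)*537 = 537*√5777/4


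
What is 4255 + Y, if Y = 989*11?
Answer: 15134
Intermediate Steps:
Y = 10879
4255 + Y = 4255 + 10879 = 15134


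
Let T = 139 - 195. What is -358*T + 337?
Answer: 20385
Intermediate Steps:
T = -56
-358*T + 337 = -358*(-56) + 337 = 20048 + 337 = 20385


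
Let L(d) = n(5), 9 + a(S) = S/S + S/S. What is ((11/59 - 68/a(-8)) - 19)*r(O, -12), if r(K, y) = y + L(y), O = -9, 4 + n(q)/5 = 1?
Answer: 101466/413 ≈ 245.68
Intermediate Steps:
a(S) = -7 (a(S) = -9 + (S/S + S/S) = -9 + (1 + 1) = -9 + 2 = -7)
n(q) = -15 (n(q) = -20 + 5*1 = -20 + 5 = -15)
L(d) = -15
r(K, y) = -15 + y (r(K, y) = y - 15 = -15 + y)
((11/59 - 68/a(-8)) - 19)*r(O, -12) = ((11/59 - 68/(-7)) - 19)*(-15 - 12) = ((11*(1/59) - 68*(-1/7)) - 19)*(-27) = ((11/59 + 68/7) - 19)*(-27) = (4089/413 - 19)*(-27) = -3758/413*(-27) = 101466/413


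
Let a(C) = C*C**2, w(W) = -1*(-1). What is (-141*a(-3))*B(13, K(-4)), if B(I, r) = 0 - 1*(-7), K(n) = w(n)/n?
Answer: 26649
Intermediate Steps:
w(W) = 1
K(n) = 1/n
a(C) = C**3
B(I, r) = 7 (B(I, r) = 0 + 7 = 7)
(-141*a(-3))*B(13, K(-4)) = -141*(-3)**3*7 = -141*(-27)*7 = 3807*7 = 26649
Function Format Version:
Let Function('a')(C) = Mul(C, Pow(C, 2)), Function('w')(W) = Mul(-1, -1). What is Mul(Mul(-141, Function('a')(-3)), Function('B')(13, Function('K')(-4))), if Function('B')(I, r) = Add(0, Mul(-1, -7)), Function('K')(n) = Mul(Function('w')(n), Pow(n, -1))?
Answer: 26649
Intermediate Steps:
Function('w')(W) = 1
Function('K')(n) = Pow(n, -1) (Function('K')(n) = Mul(1, Pow(n, -1)) = Pow(n, -1))
Function('a')(C) = Pow(C, 3)
Function('B')(I, r) = 7 (Function('B')(I, r) = Add(0, 7) = 7)
Mul(Mul(-141, Function('a')(-3)), Function('B')(13, Function('K')(-4))) = Mul(Mul(-141, Pow(-3, 3)), 7) = Mul(Mul(-141, -27), 7) = Mul(3807, 7) = 26649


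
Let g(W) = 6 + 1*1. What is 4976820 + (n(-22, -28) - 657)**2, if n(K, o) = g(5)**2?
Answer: 5346484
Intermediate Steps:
g(W) = 7 (g(W) = 6 + 1 = 7)
n(K, o) = 49 (n(K, o) = 7**2 = 49)
4976820 + (n(-22, -28) - 657)**2 = 4976820 + (49 - 657)**2 = 4976820 + (-608)**2 = 4976820 + 369664 = 5346484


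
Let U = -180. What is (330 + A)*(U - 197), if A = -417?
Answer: 32799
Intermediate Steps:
(330 + A)*(U - 197) = (330 - 417)*(-180 - 197) = -87*(-377) = 32799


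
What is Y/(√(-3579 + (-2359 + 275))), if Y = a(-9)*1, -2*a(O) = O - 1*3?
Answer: -6*I*√5663/5663 ≈ -0.079731*I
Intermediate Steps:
a(O) = 3/2 - O/2 (a(O) = -(O - 1*3)/2 = -(O - 3)/2 = -(-3 + O)/2 = 3/2 - O/2)
Y = 6 (Y = (3/2 - ½*(-9))*1 = (3/2 + 9/2)*1 = 6*1 = 6)
Y/(√(-3579 + (-2359 + 275))) = 6/(√(-3579 + (-2359 + 275))) = 6/(√(-3579 - 2084)) = 6/(√(-5663)) = 6/((I*√5663)) = 6*(-I*√5663/5663) = -6*I*√5663/5663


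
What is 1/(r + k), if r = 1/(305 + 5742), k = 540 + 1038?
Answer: 6047/9542167 ≈ 0.00063371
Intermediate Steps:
k = 1578
r = 1/6047 ≈ 0.00016537
1/(r + k) = 1/(1/6047 + 1578) = 1/(9542167/6047) = 6047/9542167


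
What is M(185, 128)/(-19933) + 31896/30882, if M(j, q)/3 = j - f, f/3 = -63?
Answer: 100188894/102595151 ≈ 0.97655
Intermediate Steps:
f = -189 (f = 3*(-63) = -189)
M(j, q) = 567 + 3*j (M(j, q) = 3*(j - 1*(-189)) = 3*(j + 189) = 3*(189 + j) = 567 + 3*j)
M(185, 128)/(-19933) + 31896/30882 = (567 + 3*185)/(-19933) + 31896/30882 = (567 + 555)*(-1/19933) + 31896*(1/30882) = 1122*(-1/19933) + 5316/5147 = -1122/19933 + 5316/5147 = 100188894/102595151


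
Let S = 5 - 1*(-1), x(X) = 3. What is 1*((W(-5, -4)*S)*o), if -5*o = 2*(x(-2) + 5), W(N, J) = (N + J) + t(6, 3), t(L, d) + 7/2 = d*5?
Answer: -48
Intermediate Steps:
t(L, d) = -7/2 + 5*d (t(L, d) = -7/2 + d*5 = -7/2 + 5*d)
S = 6 (S = 5 + 1 = 6)
W(N, J) = 23/2 + J + N (W(N, J) = (N + J) + (-7/2 + 5*3) = (J + N) + (-7/2 + 15) = (J + N) + 23/2 = 23/2 + J + N)
o = -16/5 (o = -2*(3 + 5)/5 = -2*8/5 = -1/5*16 = -16/5 ≈ -3.2000)
1*((W(-5, -4)*S)*o) = 1*(((23/2 - 4 - 5)*6)*(-16/5)) = 1*(((5/2)*6)*(-16/5)) = 1*(15*(-16/5)) = 1*(-48) = -48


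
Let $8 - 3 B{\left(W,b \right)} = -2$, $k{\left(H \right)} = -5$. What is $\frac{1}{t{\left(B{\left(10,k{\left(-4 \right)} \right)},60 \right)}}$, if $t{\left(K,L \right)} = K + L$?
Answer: $\frac{3}{190} \approx 0.015789$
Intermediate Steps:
$B{\left(W,b \right)} = \frac{10}{3}$ ($B{\left(W,b \right)} = \frac{8}{3} - - \frac{2}{3} = \frac{8}{3} + \frac{2}{3} = \frac{10}{3}$)
$\frac{1}{t{\left(B{\left(10,k{\left(-4 \right)} \right)},60 \right)}} = \frac{1}{\frac{10}{3} + 60} = \frac{1}{\frac{190}{3}} = \frac{3}{190}$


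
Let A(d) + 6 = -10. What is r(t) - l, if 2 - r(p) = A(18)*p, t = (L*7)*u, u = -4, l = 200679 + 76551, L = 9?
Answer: -281260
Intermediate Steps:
A(d) = -16 (A(d) = -6 - 10 = -16)
l = 277230
t = -252 (t = (9*7)*(-4) = 63*(-4) = -252)
r(p) = 2 + 16*p (r(p) = 2 - (-16)*p = 2 + 16*p)
r(t) - l = (2 + 16*(-252)) - 1*277230 = (2 - 4032) - 277230 = -4030 - 277230 = -281260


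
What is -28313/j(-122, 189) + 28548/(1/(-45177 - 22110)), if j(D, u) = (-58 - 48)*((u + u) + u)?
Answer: -115450489277839/60102 ≈ -1.9209e+9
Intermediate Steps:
j(D, u) = -318*u (j(D, u) = -106*(2*u + u) = -318*u)
-28313/j(-122, 189) + 28548/(1/(-45177 - 22110)) = -28313/((-318*189)) + 28548/(1/(-45177 - 22110)) = -28313/(-60102) + 28548/(1/(-67287)) = -28313*(-1/60102) + 28548/(-1/67287) = 28313/60102 + 28548*(-67287) = 28313/60102 - 1920909276 = -115450489277839/60102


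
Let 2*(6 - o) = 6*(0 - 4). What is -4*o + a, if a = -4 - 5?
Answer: -81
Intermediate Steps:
o = 18 (o = 6 - 3*(0 - 4) = 6 - 3*(-4) = 6 - ½*(-24) = 6 + 12 = 18)
a = -9
-4*o + a = -4*18 - 9 = -72 - 9 = -81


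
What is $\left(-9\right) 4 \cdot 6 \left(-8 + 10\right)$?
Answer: $-432$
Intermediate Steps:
$\left(-9\right) 4 \cdot 6 \left(-8 + 10\right) = \left(-36\right) 6 \cdot 2 = \left(-216\right) 2 = -432$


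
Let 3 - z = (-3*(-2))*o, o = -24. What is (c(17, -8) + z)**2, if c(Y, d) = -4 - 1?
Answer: 20164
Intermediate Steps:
c(Y, d) = -5
z = 147 (z = 3 - (-3*(-2))*(-24) = 3 - 6*(-24) = 3 - 1*(-144) = 3 + 144 = 147)
(c(17, -8) + z)**2 = (-5 + 147)**2 = 142**2 = 20164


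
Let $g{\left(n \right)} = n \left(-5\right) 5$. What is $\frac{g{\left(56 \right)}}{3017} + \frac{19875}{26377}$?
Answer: $\frac{3290725}{11368487} \approx 0.28946$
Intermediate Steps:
$g{\left(n \right)} = - 25 n$ ($g{\left(n \right)} = - 5 n 5 = - 25 n$)
$\frac{g{\left(56 \right)}}{3017} + \frac{19875}{26377} = \frac{\left(-25\right) 56}{3017} + \frac{19875}{26377} = \left(-1400\right) \frac{1}{3017} + 19875 \cdot \frac{1}{26377} = - \frac{200}{431} + \frac{19875}{26377} = \frac{3290725}{11368487}$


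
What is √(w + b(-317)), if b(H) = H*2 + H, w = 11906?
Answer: √10955 ≈ 104.67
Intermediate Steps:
b(H) = 3*H (b(H) = 2*H + H = 3*H)
√(w + b(-317)) = √(11906 + 3*(-317)) = √(11906 - 951) = √10955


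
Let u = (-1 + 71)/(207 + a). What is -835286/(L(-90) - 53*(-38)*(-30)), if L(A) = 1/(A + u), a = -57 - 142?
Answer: 135733975/9818252 ≈ 13.825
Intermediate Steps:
a = -199
u = 35/4 (u = (-1 + 71)/(207 - 199) = 70/8 = 70*(⅛) = 35/4 ≈ 8.7500)
L(A) = 1/(35/4 + A) (L(A) = 1/(A + 35/4) = 1/(35/4 + A))
-835286/(L(-90) - 53*(-38)*(-30)) = -835286/(4/(35 + 4*(-90)) - 53*(-38)*(-30)) = -835286/(4/(35 - 360) + 2014*(-30)) = -835286/(4/(-325) - 60420) = -835286/(4*(-1/325) - 60420) = -835286/(-4/325 - 60420) = -835286/(-19636504/325) = -835286*(-325/19636504) = 135733975/9818252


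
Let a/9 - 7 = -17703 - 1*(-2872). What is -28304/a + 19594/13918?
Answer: 188005511/116055243 ≈ 1.6200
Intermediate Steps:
a = -133416 (a = 63 + 9*(-17703 - 1*(-2872)) = 63 + 9*(-17703 + 2872) = 63 + 9*(-14831) = 63 - 133479 = -133416)
-28304/a + 19594/13918 = -28304/(-133416) + 19594/13918 = -28304*(-1/133416) + 19594*(1/13918) = 3538/16677 + 9797/6959 = 188005511/116055243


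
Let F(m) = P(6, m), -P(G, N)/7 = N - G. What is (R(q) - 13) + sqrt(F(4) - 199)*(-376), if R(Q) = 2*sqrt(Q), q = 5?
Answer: -13 + 2*sqrt(5) - 376*I*sqrt(185) ≈ -8.5279 - 5114.2*I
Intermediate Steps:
P(G, N) = -7*N + 7*G (P(G, N) = -7*(N - G) = -7*N + 7*G)
F(m) = 42 - 7*m (F(m) = -7*m + 7*6 = -7*m + 42 = 42 - 7*m)
(R(q) - 13) + sqrt(F(4) - 199)*(-376) = (2*sqrt(5) - 13) + sqrt((42 - 7*4) - 199)*(-376) = (-13 + 2*sqrt(5)) + sqrt((42 - 28) - 199)*(-376) = (-13 + 2*sqrt(5)) + sqrt(14 - 199)*(-376) = (-13 + 2*sqrt(5)) + sqrt(-185)*(-376) = (-13 + 2*sqrt(5)) + (I*sqrt(185))*(-376) = (-13 + 2*sqrt(5)) - 376*I*sqrt(185) = -13 + 2*sqrt(5) - 376*I*sqrt(185)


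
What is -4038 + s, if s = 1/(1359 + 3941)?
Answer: -21401399/5300 ≈ -4038.0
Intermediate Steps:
s = 1/5300 ≈ 0.00018868
-4038 + s = -4038 + 1/5300 = -21401399/5300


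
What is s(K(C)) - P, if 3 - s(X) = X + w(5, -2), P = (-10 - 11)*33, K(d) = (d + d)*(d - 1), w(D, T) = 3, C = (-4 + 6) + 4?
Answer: 633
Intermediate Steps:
C = 6 (C = 2 + 4 = 6)
K(d) = 2*d*(-1 + d) (K(d) = (2*d)*(-1 + d) = 2*d*(-1 + d))
P = -693 (P = -21*33 = -693)
s(X) = -X (s(X) = 3 - (X + 3) = 3 - (3 + X) = 3 + (-3 - X) = -X)
s(K(C)) - P = -2*6*(-1 + 6) - 1*(-693) = -2*6*5 + 693 = -1*60 + 693 = -60 + 693 = 633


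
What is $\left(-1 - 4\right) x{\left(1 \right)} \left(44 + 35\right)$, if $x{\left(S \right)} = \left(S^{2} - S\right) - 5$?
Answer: $1975$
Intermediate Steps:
$x{\left(S \right)} = -5 + S^{2} - S$
$\left(-1 - 4\right) x{\left(1 \right)} \left(44 + 35\right) = \left(-1 - 4\right) \left(-5 + 1^{2} - 1\right) \left(44 + 35\right) = - 5 \left(-5 + 1 - 1\right) 79 = \left(-5\right) \left(-5\right) 79 = 25 \cdot 79 = 1975$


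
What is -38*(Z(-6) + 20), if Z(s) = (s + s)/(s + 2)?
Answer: -874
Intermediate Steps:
Z(s) = 2*s/(2 + s) (Z(s) = (2*s)/(2 + s) = 2*s/(2 + s))
-38*(Z(-6) + 20) = -38*(2*(-6)/(2 - 6) + 20) = -38*(2*(-6)/(-4) + 20) = -38*(2*(-6)*(-1/4) + 20) = -38*(3 + 20) = -38*23 = -874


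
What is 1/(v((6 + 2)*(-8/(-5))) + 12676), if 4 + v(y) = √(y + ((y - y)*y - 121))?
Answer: 63360/802898461 - I*√2705/802898461 ≈ 7.8914e-5 - 6.4777e-8*I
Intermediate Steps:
v(y) = -4 + √(-121 + y) (v(y) = -4 + √(y + ((y - y)*y - 121)) = -4 + √(y + (0*y - 121)) = -4 + √(y + (0 - 121)) = -4 + √(y - 121) = -4 + √(-121 + y))
1/(v((6 + 2)*(-8/(-5))) + 12676) = 1/((-4 + √(-121 + (6 + 2)*(-8/(-5)))) + 12676) = 1/((-4 + √(-121 + 8*(-8*(-⅕)))) + 12676) = 1/((-4 + √(-121 + 8*(8/5))) + 12676) = 1/((-4 + √(-121 + 64/5)) + 12676) = 1/((-4 + √(-541/5)) + 12676) = 1/((-4 + I*√2705/5) + 12676) = 1/(12672 + I*√2705/5)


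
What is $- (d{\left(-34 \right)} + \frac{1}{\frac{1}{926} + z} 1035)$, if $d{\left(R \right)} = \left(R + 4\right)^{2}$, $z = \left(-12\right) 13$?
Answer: $- \frac{25810218}{28891} \approx -893.37$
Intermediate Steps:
$z = -156$
$d{\left(R \right)} = \left(4 + R\right)^{2}$
$- (d{\left(-34 \right)} + \frac{1}{\frac{1}{926} + z} 1035) = - (\left(4 - 34\right)^{2} + \frac{1}{\frac{1}{926} - 156} \cdot 1035) = - (\left(-30\right)^{2} + \frac{1}{\frac{1}{926} - 156} \cdot 1035) = - (900 + \frac{1}{- \frac{144455}{926}} \cdot 1035) = - (900 - \frac{191682}{28891}) = \left(-1\right) \frac{25810218}{28891} = - \frac{25810218}{28891}$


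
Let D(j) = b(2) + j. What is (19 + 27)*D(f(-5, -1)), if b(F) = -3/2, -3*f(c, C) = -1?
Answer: -161/3 ≈ -53.667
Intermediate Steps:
f(c, C) = ⅓ (f(c, C) = -⅓*(-1) = ⅓)
b(F) = -3/2 (b(F) = -3*½ = -3/2)
D(j) = -3/2 + j
(19 + 27)*D(f(-5, -1)) = (19 + 27)*(-3/2 + ⅓) = 46*(-7/6) = -161/3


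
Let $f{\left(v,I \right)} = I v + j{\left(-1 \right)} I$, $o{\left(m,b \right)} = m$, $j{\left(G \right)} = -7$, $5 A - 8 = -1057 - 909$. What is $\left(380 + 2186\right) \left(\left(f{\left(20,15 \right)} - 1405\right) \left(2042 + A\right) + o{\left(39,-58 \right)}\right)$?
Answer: $-5124160870$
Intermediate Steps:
$A = - \frac{1958}{5}$ ($A = \frac{8}{5} + \frac{-1057 - 909}{5} = \frac{8}{5} + \frac{1}{5} \left(-1966\right) = \frac{8}{5} - \frac{1966}{5} = - \frac{1958}{5} \approx -391.6$)
$f{\left(v,I \right)} = - 7 I + I v$ ($f{\left(v,I \right)} = I v - 7 I = - 7 I + I v$)
$\left(380 + 2186\right) \left(\left(f{\left(20,15 \right)} - 1405\right) \left(2042 + A\right) + o{\left(39,-58 \right)}\right) = \left(380 + 2186\right) \left(\left(15 \left(-7 + 20\right) - 1405\right) \left(2042 - \frac{1958}{5}\right) + 39\right) = 2566 \left(\left(15 \cdot 13 - 1405\right) \frac{8252}{5} + 39\right) = 2566 \left(\left(195 - 1405\right) \frac{8252}{5} + 39\right) = 2566 \left(\left(-1210\right) \frac{8252}{5} + 39\right) = 2566 \left(-1996984 + 39\right) = 2566 \left(-1996945\right) = -5124160870$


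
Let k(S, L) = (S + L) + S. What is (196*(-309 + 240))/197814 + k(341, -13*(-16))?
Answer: 29340156/32969 ≈ 889.93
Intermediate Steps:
k(S, L) = L + 2*S (k(S, L) = (L + S) + S = L + 2*S)
(196*(-309 + 240))/197814 + k(341, -13*(-16)) = (196*(-309 + 240))/197814 + (-13*(-16) + 2*341) = (196*(-69))*(1/197814) + (208 + 682) = -13524*1/197814 + 890 = -2254/32969 + 890 = 29340156/32969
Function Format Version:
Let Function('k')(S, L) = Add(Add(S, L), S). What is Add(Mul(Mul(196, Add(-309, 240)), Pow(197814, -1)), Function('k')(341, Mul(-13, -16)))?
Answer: Rational(29340156, 32969) ≈ 889.93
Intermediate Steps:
Function('k')(S, L) = Add(L, Mul(2, S)) (Function('k')(S, L) = Add(Add(L, S), S) = Add(L, Mul(2, S)))
Add(Mul(Mul(196, Add(-309, 240)), Pow(197814, -1)), Function('k')(341, Mul(-13, -16))) = Add(Mul(Mul(196, Add(-309, 240)), Pow(197814, -1)), Add(Mul(-13, -16), Mul(2, 341))) = Add(Mul(Mul(196, -69), Rational(1, 197814)), Add(208, 682)) = Add(Mul(-13524, Rational(1, 197814)), 890) = Add(Rational(-2254, 32969), 890) = Rational(29340156, 32969)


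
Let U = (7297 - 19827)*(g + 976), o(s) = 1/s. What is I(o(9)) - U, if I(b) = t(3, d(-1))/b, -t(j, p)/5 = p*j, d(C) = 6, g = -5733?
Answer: -59606020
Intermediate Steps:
t(j, p) = -5*j*p (t(j, p) = -5*p*j = -5*j*p)
I(b) = -90/b (I(b) = (-5*3*6)/b = -90/b)
U = 59605210 (U = (7297 - 19827)*(-5733 + 976) = -12530*(-4757) = 59605210)
I(o(9)) - U = -90/(1/9) - 1*59605210 = -90/⅑ - 59605210 = -90*9 - 59605210 = -810 - 59605210 = -59606020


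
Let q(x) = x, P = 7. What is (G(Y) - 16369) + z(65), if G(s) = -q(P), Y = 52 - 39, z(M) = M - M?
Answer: -16376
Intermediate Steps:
z(M) = 0
Y = 13
G(s) = -7 (G(s) = -1*7 = -7)
(G(Y) - 16369) + z(65) = (-7 - 16369) + 0 = -16376 + 0 = -16376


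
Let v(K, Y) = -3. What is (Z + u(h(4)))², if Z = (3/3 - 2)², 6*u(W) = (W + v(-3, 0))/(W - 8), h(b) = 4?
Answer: 529/576 ≈ 0.91840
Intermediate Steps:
u(W) = (-3 + W)/(6*(-8 + W)) (u(W) = ((W - 3)/(W - 8))/6 = ((-3 + W)/(-8 + W))/6 = (-3 + W)/(6*(-8 + W)))
Z = 1 (Z = (3*(⅓) - 2)² = (1 - 2)² = (-1)² = 1)
(Z + u(h(4)))² = (1 + (-3 + 4)/(6*(-8 + 4)))² = (1 + (⅙)*1/(-4))² = (1 + (⅙)*(-¼)*1)² = (1 - 1/24)² = (23/24)² = 529/576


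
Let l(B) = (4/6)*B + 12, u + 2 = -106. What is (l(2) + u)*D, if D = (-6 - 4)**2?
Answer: -28400/3 ≈ -9466.7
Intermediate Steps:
D = 100 (D = (-10)**2 = 100)
u = -108 (u = -2 - 106 = -108)
l(B) = 12 + 2*B/3 (l(B) = (4*(1/6))*B + 12 = 2*B/3 + 12 = 12 + 2*B/3)
(l(2) + u)*D = ((12 + (2/3)*2) - 108)*100 = ((12 + 4/3) - 108)*100 = (40/3 - 108)*100 = -284/3*100 = -28400/3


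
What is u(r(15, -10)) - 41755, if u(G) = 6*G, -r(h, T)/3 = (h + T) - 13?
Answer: -41611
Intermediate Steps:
r(h, T) = 39 - 3*T - 3*h (r(h, T) = -3*((h + T) - 13) = -3*((T + h) - 13) = -3*(-13 + T + h) = 39 - 3*T - 3*h)
u(r(15, -10)) - 41755 = 6*(39 - 3*(-10) - 3*15) - 41755 = 6*(39 + 30 - 45) - 41755 = 6*24 - 41755 = 144 - 41755 = -41611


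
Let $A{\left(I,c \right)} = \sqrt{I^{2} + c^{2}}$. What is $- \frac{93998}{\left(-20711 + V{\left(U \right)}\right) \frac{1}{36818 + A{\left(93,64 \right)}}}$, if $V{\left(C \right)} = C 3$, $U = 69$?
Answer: $\frac{865204591}{5126} + \frac{46999 \sqrt{12745}}{10252} \approx 1.6931 \cdot 10^{5}$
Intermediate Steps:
$V{\left(C \right)} = 3 C$
$- \frac{93998}{\left(-20711 + V{\left(U \right)}\right) \frac{1}{36818 + A{\left(93,64 \right)}}} = - \frac{93998}{\left(-20711 + 3 \cdot 69\right) \frac{1}{36818 + \sqrt{93^{2} + 64^{2}}}} = - \frac{93998}{\left(-20711 + 207\right) \frac{1}{36818 + \sqrt{8649 + 4096}}} = - \frac{93998}{\left(-20504\right) \frac{1}{36818 + \sqrt{12745}}} = - 93998 \left(- \frac{18409}{10252} - \frac{\sqrt{12745}}{20504}\right) = \frac{865204591}{5126} + \frac{46999 \sqrt{12745}}{10252}$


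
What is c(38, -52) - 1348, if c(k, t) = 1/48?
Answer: -64703/48 ≈ -1348.0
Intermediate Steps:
c(k, t) = 1/48
c(38, -52) - 1348 = 1/48 - 1348 = -64703/48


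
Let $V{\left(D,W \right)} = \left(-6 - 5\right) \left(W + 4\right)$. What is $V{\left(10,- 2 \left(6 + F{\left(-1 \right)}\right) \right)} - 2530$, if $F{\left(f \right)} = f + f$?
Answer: $-2486$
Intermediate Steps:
$F{\left(f \right)} = 2 f$
$V{\left(D,W \right)} = -44 - 11 W$ ($V{\left(D,W \right)} = - 11 \left(4 + W\right) = -44 - 11 W$)
$V{\left(10,- 2 \left(6 + F{\left(-1 \right)}\right) \right)} - 2530 = \left(-44 - 11 \left(- 2 \left(6 + 2 \left(-1\right)\right)\right)\right) - 2530 = \left(-44 - 11 \left(- 2 \left(6 - 2\right)\right)\right) - 2530 = \left(-44 - 11 \left(\left(-2\right) 4\right)\right) - 2530 = \left(-44 - -88\right) - 2530 = \left(-44 + 88\right) - 2530 = 44 - 2530 = -2486$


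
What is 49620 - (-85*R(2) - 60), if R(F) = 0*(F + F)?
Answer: 49680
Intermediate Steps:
R(F) = 0 (R(F) = 0*(2*F) = 0)
49620 - (-85*R(2) - 60) = 49620 - (-85*0 - 60) = 49620 - (0 - 60) = 49620 - 1*(-60) = 49620 + 60 = 49680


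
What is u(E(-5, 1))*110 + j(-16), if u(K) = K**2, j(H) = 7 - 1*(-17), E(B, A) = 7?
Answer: 5414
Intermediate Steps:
j(H) = 24 (j(H) = 7 + 17 = 24)
u(E(-5, 1))*110 + j(-16) = 7**2*110 + 24 = 49*110 + 24 = 5390 + 24 = 5414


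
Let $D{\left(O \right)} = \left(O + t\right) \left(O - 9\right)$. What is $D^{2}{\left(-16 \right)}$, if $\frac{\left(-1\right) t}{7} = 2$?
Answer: $562500$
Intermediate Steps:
$t = -14$ ($t = \left(-7\right) 2 = -14$)
$D{\left(O \right)} = \left(-14 + O\right) \left(-9 + O\right)$ ($D{\left(O \right)} = \left(O - 14\right) \left(O - 9\right) = \left(-14 + O\right) \left(O - 9\right) = \left(-14 + O\right) \left(-9 + O\right)$)
$D^{2}{\left(-16 \right)} = \left(126 + \left(-16\right)^{2} - -368\right)^{2} = \left(126 + 256 + 368\right)^{2} = 750^{2} = 562500$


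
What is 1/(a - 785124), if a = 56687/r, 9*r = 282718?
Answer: -282718/221968176849 ≈ -1.2737e-6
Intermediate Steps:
r = 282718/9 (r = (1/9)*282718 = 282718/9 ≈ 31413.)
a = 510183/282718 (a = 56687/(282718/9) = 56687*(9/282718) = 510183/282718 ≈ 1.8046)
1/(a - 785124) = 1/(510183/282718 - 785124) = 1/(-221968176849/282718) = -282718/221968176849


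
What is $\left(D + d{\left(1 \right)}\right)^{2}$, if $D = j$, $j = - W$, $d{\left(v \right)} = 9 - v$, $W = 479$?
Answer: $221841$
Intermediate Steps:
$j = -479$ ($j = \left(-1\right) 479 = -479$)
$D = -479$
$\left(D + d{\left(1 \right)}\right)^{2} = \left(-479 + \left(9 - 1\right)\right)^{2} = \left(-479 + 8\right)^{2} = \left(-471\right)^{2} = 221841$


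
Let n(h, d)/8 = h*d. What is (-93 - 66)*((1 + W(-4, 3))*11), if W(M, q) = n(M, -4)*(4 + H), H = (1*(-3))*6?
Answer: 3132459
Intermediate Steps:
H = -18 (H = -3*6 = -18)
n(h, d) = 8*d*h (n(h, d) = 8*(h*d) = 8*(d*h) = 8*d*h)
W(M, q) = 448*M (W(M, q) = (8*(-4)*M)*(4 - 18) = -32*M*(-14) = 448*M)
(-93 - 66)*((1 + W(-4, 3))*11) = (-93 - 66)*((1 + 448*(-4))*11) = -159*(1 - 1792)*11 = -(-284769)*11 = -159*(-19701) = 3132459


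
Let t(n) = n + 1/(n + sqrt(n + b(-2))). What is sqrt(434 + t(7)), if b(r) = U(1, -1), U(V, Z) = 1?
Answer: sqrt(3088 + 882*sqrt(2))/sqrt(7 + 2*sqrt(2)) ≈ 21.002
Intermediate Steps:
b(r) = 1
t(n) = n + 1/(n + sqrt(1 + n)) (t(n) = n + 1/(n + sqrt(n + 1)) = n + 1/(n + sqrt(1 + n)))
sqrt(434 + t(7)) = sqrt(434 + (1 + 7**2 + 7*sqrt(1 + 7))/(7 + sqrt(1 + 7))) = sqrt(434 + (1 + 49 + 7*sqrt(8))/(7 + sqrt(8))) = sqrt(434 + (1 + 49 + 7*(2*sqrt(2)))/(7 + 2*sqrt(2))) = sqrt(434 + (1 + 49 + 14*sqrt(2))/(7 + 2*sqrt(2))) = sqrt(434 + (50 + 14*sqrt(2))/(7 + 2*sqrt(2)))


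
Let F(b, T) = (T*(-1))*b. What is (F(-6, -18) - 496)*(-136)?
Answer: 82144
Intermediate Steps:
F(b, T) = -T*b (F(b, T) = (-T)*b = -T*b)
(F(-6, -18) - 496)*(-136) = (-1*(-18)*(-6) - 496)*(-136) = (-108 - 496)*(-136) = -604*(-136) = 82144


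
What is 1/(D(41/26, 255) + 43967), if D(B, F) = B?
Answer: 26/1143183 ≈ 2.2744e-5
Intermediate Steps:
1/(D(41/26, 255) + 43967) = 1/(41/26 + 43967) = 1/(1143183/26) = 26/1143183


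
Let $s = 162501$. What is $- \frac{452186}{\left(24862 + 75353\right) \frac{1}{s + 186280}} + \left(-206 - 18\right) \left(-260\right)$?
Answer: $- \frac{151877363666}{100215} \approx -1.5155 \cdot 10^{6}$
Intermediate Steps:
$- \frac{452186}{\left(24862 + 75353\right) \frac{1}{s + 186280}} + \left(-206 - 18\right) \left(-260\right) = - \frac{452186}{\left(24862 + 75353\right) \frac{1}{162501 + 186280}} + \left(-206 - 18\right) \left(-260\right) = - \frac{452186}{100215 \cdot \frac{1}{348781}} - -58240 = - \frac{452186}{100215 \cdot \frac{1}{348781}} + 58240 = - \frac{452186}{\frac{100215}{348781}} + 58240 = \left(-452186\right) \frac{348781}{100215} + 58240 = - \frac{157713885266}{100215} + 58240 = - \frac{151877363666}{100215}$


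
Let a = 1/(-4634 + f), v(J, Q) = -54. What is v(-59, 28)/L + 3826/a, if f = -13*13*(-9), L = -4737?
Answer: -18806423684/1579 ≈ -1.1910e+7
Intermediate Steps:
f = 1521 (f = -169*(-9) = 1521)
a = -1/3113 (a = 1/(-4634 + 1521) = 1/(-3113) = -1/3113 ≈ -0.00032123)
v(-59, 28)/L + 3826/a = -54/(-4737) + 3826/(-1/3113) = -54*(-1/4737) + 3826*(-3113) = 18/1579 - 11910338 = -18806423684/1579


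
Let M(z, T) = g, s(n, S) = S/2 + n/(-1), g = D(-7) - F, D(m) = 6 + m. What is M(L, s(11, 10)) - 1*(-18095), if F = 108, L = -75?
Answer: 17986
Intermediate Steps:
g = -109 (g = (6 - 7) - 1*108 = -1 - 108 = -109)
s(n, S) = S/2 - n (s(n, S) = S*(½) + n*(-1) = S/2 - n)
M(z, T) = -109
M(L, s(11, 10)) - 1*(-18095) = -109 - 1*(-18095) = -109 + 18095 = 17986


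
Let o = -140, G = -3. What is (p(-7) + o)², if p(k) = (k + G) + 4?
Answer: 21316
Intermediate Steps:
p(k) = 1 + k (p(k) = (k - 3) + 4 = (-3 + k) + 4 = 1 + k)
(p(-7) + o)² = ((1 - 7) - 140)² = (-6 - 140)² = (-146)² = 21316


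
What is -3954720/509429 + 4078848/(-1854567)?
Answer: -3137392221344/314923404081 ≈ -9.9624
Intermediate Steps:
-3954720/509429 + 4078848/(-1854567) = -3954720*1/509429 + 4078848*(-1/1854567) = -3954720/509429 - 1359616/618189 = -3137392221344/314923404081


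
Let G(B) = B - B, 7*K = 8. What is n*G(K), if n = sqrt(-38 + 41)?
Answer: 0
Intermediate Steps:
n = sqrt(3) ≈ 1.7320
K = 8/7 (K = (1/7)*8 = 8/7 ≈ 1.1429)
G(B) = 0
n*G(K) = sqrt(3)*0 = 0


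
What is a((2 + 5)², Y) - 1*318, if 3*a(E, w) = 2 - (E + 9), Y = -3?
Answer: -1010/3 ≈ -336.67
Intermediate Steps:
a(E, w) = -7/3 - E/3 (a(E, w) = (2 - (E + 9))/3 = (2 - (9 + E))/3 = (2 + (-9 - E))/3 = (-7 - E)/3 = -7/3 - E/3)
a((2 + 5)², Y) - 1*318 = (-7/3 - (2 + 5)²/3) - 1*318 = (-7/3 - ⅓*7²) - 318 = (-7/3 - ⅓*49) - 318 = (-7/3 - 49/3) - 318 = -56/3 - 318 = -1010/3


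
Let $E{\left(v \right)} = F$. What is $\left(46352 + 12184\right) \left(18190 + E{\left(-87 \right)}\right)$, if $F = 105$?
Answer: $1070916120$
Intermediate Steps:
$E{\left(v \right)} = 105$
$\left(46352 + 12184\right) \left(18190 + E{\left(-87 \right)}\right) = \left(46352 + 12184\right) \left(18190 + 105\right) = 58536 \cdot 18295 = 1070916120$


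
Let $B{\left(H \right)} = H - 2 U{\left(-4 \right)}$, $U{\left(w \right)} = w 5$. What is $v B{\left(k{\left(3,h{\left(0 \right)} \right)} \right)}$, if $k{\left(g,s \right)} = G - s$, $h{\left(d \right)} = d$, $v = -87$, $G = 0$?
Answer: $-3480$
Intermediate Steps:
$U{\left(w \right)} = 5 w$
$k{\left(g,s \right)} = - s$ ($k{\left(g,s \right)} = 0 - s = - s$)
$B{\left(H \right)} = 40 + H$ ($B{\left(H \right)} = H - 2 \cdot 5 \left(-4\right) = H - -40 = H + 40 = 40 + H$)
$v B{\left(k{\left(3,h{\left(0 \right)} \right)} \right)} = - 87 \left(40 - 0\right) = - 87 \left(40 + 0\right) = \left(-87\right) 40 = -3480$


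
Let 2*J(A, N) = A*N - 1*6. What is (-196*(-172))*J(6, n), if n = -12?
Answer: -1314768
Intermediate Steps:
J(A, N) = -3 + A*N/2 (J(A, N) = (A*N - 1*6)/2 = (A*N - 6)/2 = (-6 + A*N)/2 = -3 + A*N/2)
(-196*(-172))*J(6, n) = (-196*(-172))*(-3 + (½)*6*(-12)) = 33712*(-3 - 36) = 33712*(-39) = -1314768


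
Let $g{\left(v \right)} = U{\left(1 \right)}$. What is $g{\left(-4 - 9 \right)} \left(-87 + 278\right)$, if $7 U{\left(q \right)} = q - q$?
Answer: $0$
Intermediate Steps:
$U{\left(q \right)} = 0$ ($U{\left(q \right)} = \frac{q - q}{7} = \frac{1}{7} \cdot 0 = 0$)
$g{\left(v \right)} = 0$
$g{\left(-4 - 9 \right)} \left(-87 + 278\right) = 0 \left(-87 + 278\right) = 0 \cdot 191 = 0$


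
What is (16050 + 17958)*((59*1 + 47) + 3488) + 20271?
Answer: 122245023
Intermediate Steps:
(16050 + 17958)*((59*1 + 47) + 3488) + 20271 = 34008*((59 + 47) + 3488) + 20271 = 34008*(106 + 3488) + 20271 = 34008*3594 + 20271 = 122224752 + 20271 = 122245023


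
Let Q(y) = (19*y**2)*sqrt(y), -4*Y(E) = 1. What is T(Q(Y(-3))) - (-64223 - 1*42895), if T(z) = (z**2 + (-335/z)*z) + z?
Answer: 109345431/1024 + 19*I/32 ≈ 1.0678e+5 + 0.59375*I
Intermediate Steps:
Y(E) = -1/4 (Y(E) = -1/4*1 = -1/4)
Q(y) = 19*y**(5/2)
T(z) = -335 + z + z**2 (T(z) = (z**2 - 335) + z = (-335 + z**2) + z = -335 + z + z**2)
T(Q(Y(-3))) - (-64223 - 1*42895) = (-335 + 19*(-1/4)**(5/2) + (19*(-1/4)**(5/2))**2) - (-64223 - 1*42895) = (-335 + 19*(I/32) + (19*(I/32))**2) - (-64223 - 42895) = (-335 + 19*I/32 + (19*I/32)**2) - 1*(-107118) = (-335 + 19*I/32 - 361/1024) + 107118 = (-343401/1024 + 19*I/32) + 107118 = 109345431/1024 + 19*I/32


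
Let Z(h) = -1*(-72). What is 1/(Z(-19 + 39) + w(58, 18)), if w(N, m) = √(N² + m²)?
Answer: 9/187 - √922/748 ≈ 0.0075342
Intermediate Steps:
Z(h) = 72
1/(Z(-19 + 39) + w(58, 18)) = 1/(72 + √(58² + 18²)) = 1/(72 + √(3364 + 324)) = 1/(72 + √3688) = 1/(72 + 2*√922)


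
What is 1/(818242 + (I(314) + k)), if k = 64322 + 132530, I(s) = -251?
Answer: 1/1014843 ≈ 9.8537e-7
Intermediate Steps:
k = 196852
1/(818242 + (I(314) + k)) = 1/(818242 + (-251 + 196852)) = 1/(818242 + 196601) = 1/1014843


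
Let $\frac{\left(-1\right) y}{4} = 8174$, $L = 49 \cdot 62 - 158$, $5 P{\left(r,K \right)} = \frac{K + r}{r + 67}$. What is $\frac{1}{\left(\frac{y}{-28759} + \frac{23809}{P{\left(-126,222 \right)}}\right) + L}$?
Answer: $- \frac{2760864}{194038867009} \approx -1.4228 \cdot 10^{-5}$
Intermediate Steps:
$P{\left(r,K \right)} = \frac{K + r}{5 \left(67 + r\right)}$ ($P{\left(r,K \right)} = \frac{\left(K + r\right) \frac{1}{r + 67}}{5} = \frac{\left(K + r\right) \frac{1}{67 + r}}{5} = \frac{\frac{1}{67 + r} \left(K + r\right)}{5} = \frac{K + r}{5 \left(67 + r\right)}$)
$L = 2880$ ($L = 3038 - 158 = 2880$)
$y = -32696$ ($y = \left(-4\right) 8174 = -32696$)
$\frac{1}{\left(\frac{y}{-28759} + \frac{23809}{P{\left(-126,222 \right)}}\right) + L} = \frac{1}{\left(- \frac{32696}{-28759} + \frac{23809}{\frac{1}{5} \frac{1}{67 - 126} \left(222 - 126\right)}\right) + 2880} = \frac{1}{\left(\left(-32696\right) \left(- \frac{1}{28759}\right) + \frac{23809}{\frac{1}{5} \frac{1}{-59} \cdot 96}\right) + 2880} = \frac{1}{\left(\frac{32696}{28759} + \frac{23809}{\frac{1}{5} \left(- \frac{1}{59}\right) 96}\right) + 2880} = \frac{1}{\left(\frac{32696}{28759} + \frac{23809}{- \frac{96}{295}}\right) + 2880} = \frac{1}{\left(\frac{32696}{28759} + 23809 \left(- \frac{295}{96}\right)\right) + 2880} = \frac{1}{\left(\frac{32696}{28759} - \frac{7023655}{96}\right) + 2880} = \frac{1}{- \frac{201990155329}{2760864} + 2880} = \frac{1}{- \frac{194038867009}{2760864}} = - \frac{2760864}{194038867009}$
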